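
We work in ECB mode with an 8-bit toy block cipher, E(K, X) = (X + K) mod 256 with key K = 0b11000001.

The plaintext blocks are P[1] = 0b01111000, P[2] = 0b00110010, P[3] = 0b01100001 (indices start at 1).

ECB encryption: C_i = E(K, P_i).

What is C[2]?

C[2] = 0b11110011

C[2]: E(K, 0b00110010) = 0b11110011.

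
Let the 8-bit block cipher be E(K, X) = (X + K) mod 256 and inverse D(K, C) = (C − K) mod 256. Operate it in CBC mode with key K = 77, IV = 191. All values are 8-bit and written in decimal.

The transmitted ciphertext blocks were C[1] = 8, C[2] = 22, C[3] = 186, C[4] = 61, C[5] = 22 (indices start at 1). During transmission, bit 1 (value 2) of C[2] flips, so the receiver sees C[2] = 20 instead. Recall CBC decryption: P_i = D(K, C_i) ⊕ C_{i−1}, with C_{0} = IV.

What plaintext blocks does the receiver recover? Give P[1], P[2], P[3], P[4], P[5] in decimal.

Only C[2] changed, to 20. In CBC, a change in C_i garbles P_i and flips the same bit in P_{i+1}. Decrypting the received ciphertext:
P[1]: D(K, 8) = 187; 187 ⊕ 191 = 4.
P[2]: D(K, 20) = 199; 199 ⊕ 8 = 207.
P[3]: D(K, 186) = 109; 109 ⊕ 20 = 121.
P[4]: D(K, 61) = 240; 240 ⊕ 186 = 74.
P[5]: D(K, 22) = 201; 201 ⊕ 61 = 244.
Blocks that differ from the original plaintext: P[2], P[3].

P[1] = 4, P[2] = 207, P[3] = 121, P[4] = 74, P[5] = 244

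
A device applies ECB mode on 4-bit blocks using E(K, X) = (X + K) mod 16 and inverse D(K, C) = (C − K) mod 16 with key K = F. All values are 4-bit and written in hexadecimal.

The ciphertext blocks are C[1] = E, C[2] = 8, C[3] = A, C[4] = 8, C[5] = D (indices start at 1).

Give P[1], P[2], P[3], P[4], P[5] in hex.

ECB decryption: P_i = D(K, C_i).
P[1]: D(K, E) = F.
P[2]: D(K, 8) = 9.
P[3]: D(K, A) = B.
P[4]: D(K, 8) = 9.
P[5]: D(K, D) = E.

P[1] = F, P[2] = 9, P[3] = B, P[4] = 9, P[5] = E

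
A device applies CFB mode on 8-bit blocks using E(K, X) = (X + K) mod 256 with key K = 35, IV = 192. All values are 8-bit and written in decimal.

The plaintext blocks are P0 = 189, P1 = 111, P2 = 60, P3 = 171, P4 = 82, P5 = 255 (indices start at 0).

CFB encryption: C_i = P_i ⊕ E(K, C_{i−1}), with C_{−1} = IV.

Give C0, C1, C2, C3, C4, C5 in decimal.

C0 = 94, C1 = 238, C2 = 45, C3 = 251, C4 = 76, C5 = 144

C0: E(K, 192) = 227; 189 ⊕ 227 = 94.
C1: E(K, 94) = 129; 111 ⊕ 129 = 238.
C2: E(K, 238) = 17; 60 ⊕ 17 = 45.
C3: E(K, 45) = 80; 171 ⊕ 80 = 251.
C4: E(K, 251) = 30; 82 ⊕ 30 = 76.
C5: E(K, 76) = 111; 255 ⊕ 111 = 144.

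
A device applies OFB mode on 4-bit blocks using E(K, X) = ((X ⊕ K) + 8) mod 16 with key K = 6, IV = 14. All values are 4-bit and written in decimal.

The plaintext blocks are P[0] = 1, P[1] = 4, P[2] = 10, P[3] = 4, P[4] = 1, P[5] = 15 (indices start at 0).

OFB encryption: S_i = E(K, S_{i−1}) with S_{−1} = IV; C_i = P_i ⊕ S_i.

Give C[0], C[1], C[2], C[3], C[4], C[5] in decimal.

C[0]: S = E(K, 14) = 0; 1 ⊕ 0 = 1.
C[1]: S = E(K, 0) = 14; 4 ⊕ 14 = 10.
C[2]: S = E(K, 14) = 0; 10 ⊕ 0 = 10.
C[3]: S = E(K, 0) = 14; 4 ⊕ 14 = 10.
C[4]: S = E(K, 14) = 0; 1 ⊕ 0 = 1.
C[5]: S = E(K, 0) = 14; 15 ⊕ 14 = 1.

C[0] = 1, C[1] = 10, C[2] = 10, C[3] = 10, C[4] = 1, C[5] = 1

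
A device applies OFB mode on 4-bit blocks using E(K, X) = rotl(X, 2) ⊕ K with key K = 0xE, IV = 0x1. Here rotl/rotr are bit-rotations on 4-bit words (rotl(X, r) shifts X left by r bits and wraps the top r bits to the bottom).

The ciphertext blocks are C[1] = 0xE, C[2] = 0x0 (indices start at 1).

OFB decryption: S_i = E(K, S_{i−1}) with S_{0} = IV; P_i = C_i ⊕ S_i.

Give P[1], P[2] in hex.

P[1]: S = E(K, 0x1) = 0xA; 0xE ⊕ 0xA = 0x4.
P[2]: S = E(K, 0xA) = 0x4; 0x0 ⊕ 0x4 = 0x4.

P[1] = 0x4, P[2] = 0x4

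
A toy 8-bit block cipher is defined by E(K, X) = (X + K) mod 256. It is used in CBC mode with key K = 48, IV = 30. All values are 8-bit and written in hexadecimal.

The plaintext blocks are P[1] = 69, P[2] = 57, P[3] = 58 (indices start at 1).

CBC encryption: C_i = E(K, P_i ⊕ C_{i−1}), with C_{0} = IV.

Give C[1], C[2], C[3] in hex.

C[1]: P[1] ⊕ 30 = 59; E(K, 59) = A1.
C[2]: P[2] ⊕ A1 = F6; E(K, F6) = 3E.
C[3]: P[3] ⊕ 3E = 66; E(K, 66) = AE.

C[1] = A1, C[2] = 3E, C[3] = AE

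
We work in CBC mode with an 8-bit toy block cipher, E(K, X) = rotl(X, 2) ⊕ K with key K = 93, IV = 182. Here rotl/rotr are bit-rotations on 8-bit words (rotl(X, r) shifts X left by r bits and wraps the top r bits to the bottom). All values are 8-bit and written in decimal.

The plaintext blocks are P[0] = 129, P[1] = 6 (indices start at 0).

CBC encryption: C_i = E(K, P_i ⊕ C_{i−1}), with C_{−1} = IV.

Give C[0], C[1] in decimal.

C[0] = 129, C[1] = 67

C[0]: P[0] ⊕ 182 = 55; E(K, 55) = 129.
C[1]: P[1] ⊕ 129 = 135; E(K, 135) = 67.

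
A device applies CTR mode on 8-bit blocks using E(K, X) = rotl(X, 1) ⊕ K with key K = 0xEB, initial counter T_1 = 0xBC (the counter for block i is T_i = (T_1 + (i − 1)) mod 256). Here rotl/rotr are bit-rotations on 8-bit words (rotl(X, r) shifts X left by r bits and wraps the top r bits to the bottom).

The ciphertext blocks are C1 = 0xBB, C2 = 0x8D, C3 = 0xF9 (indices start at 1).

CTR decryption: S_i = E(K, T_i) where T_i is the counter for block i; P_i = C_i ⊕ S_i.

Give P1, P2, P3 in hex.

P1 = 0x29, P2 = 0x1D, P3 = 0x6F

P1: T = 0xBC, S = E(K, T) = 0x92; 0xBB ⊕ 0x92 = 0x29.
P2: T = 0xBD, S = E(K, T) = 0x90; 0x8D ⊕ 0x90 = 0x1D.
P3: T = 0xBE, S = E(K, T) = 0x96; 0xF9 ⊕ 0x96 = 0x6F.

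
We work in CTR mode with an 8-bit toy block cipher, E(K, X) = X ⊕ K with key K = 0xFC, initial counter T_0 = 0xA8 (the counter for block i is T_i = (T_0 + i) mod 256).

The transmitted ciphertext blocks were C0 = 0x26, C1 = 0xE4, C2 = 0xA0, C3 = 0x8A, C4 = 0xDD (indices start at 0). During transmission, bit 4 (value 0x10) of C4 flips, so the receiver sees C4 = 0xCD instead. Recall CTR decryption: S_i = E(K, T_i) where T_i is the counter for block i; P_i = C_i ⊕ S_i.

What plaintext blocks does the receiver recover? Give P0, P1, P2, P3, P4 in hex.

Only C4 changed, to 0xCD. In CTR, a change in C_i flips the same bit in P_i only; the keystream is unaffected. Decrypting the received ciphertext:
P0: T = 0xA8, S = E(K, T) = 0x54; 0x26 ⊕ 0x54 = 0x72.
P1: T = 0xA9, S = E(K, T) = 0x55; 0xE4 ⊕ 0x55 = 0xB1.
P2: T = 0xAA, S = E(K, T) = 0x56; 0xA0 ⊕ 0x56 = 0xF6.
P3: T = 0xAB, S = E(K, T) = 0x57; 0x8A ⊕ 0x57 = 0xDD.
P4: T = 0xAC, S = E(K, T) = 0x50; 0xCD ⊕ 0x50 = 0x9D.
Blocks that differ from the original plaintext: P4.

P0 = 0x72, P1 = 0xB1, P2 = 0xF6, P3 = 0xDD, P4 = 0x9D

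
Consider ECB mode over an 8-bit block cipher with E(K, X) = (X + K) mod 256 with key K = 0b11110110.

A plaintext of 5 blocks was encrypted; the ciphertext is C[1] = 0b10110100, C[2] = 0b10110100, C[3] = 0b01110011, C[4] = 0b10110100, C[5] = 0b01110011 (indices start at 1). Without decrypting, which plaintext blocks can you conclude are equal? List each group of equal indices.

ECB encrypts each block independently with the same key, so equal ciphertext blocks imply equal plaintext blocks.
C[1] = C[2] = C[4] = 0b10110100, so P[1] = P[2] = P[4].
C[3] = C[5] = 0b01110011, so P[3] = P[5].

P[1] = P[2] = P[4]; P[3] = P[5]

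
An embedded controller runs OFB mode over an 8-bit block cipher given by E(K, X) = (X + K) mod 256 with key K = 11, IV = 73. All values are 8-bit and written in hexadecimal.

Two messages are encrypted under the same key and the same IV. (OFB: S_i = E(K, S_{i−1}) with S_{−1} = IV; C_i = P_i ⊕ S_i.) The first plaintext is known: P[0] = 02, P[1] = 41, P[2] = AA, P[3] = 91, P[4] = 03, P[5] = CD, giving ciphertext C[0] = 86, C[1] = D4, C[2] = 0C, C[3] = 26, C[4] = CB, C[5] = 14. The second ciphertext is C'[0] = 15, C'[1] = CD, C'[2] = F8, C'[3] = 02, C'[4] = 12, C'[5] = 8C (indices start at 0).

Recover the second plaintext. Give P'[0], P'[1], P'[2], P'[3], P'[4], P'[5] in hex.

P'[0] = 91, P'[1] = 58, P'[2] = 5E, P'[3] = B5, P'[4] = DA, P'[5] = 55

In OFB with a reused IV, both messages share the same keystream S_i, so C_i ⊕ C'_i = P_i ⊕ P'_i and thus P'_i = P_i ⊕ C_i ⊕ C'_i.
P'[0]: 02 ⊕ 86 ⊕ 15 = 91.
P'[1]: 41 ⊕ D4 ⊕ CD = 58.
P'[2]: AA ⊕ 0C ⊕ F8 = 5E.
P'[3]: 91 ⊕ 26 ⊕ 02 = B5.
P'[4]: 03 ⊕ CB ⊕ 12 = DA.
P'[5]: CD ⊕ 14 ⊕ 8C = 55.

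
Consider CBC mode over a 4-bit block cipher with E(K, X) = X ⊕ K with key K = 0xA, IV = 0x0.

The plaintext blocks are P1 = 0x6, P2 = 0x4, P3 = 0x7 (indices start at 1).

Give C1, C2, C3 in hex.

C1 = 0xC, C2 = 0x2, C3 = 0xF

CBC encryption: C_i = E(K, P_i ⊕ C_{i−1}), with C_{0} = IV.
C1: P1 ⊕ 0x0 = 0x6; E(K, 0x6) = 0xC.
C2: P2 ⊕ 0xC = 0x8; E(K, 0x8) = 0x2.
C3: P3 ⊕ 0x2 = 0x5; E(K, 0x5) = 0xF.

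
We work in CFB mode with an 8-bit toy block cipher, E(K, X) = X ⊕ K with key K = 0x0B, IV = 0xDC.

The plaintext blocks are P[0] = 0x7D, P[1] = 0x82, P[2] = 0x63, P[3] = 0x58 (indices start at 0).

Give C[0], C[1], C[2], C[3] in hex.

CFB encryption: C_i = P_i ⊕ E(K, C_{i−1}), with C_{−1} = IV.
C[0]: E(K, 0xDC) = 0xD7; 0x7D ⊕ 0xD7 = 0xAA.
C[1]: E(K, 0xAA) = 0xA1; 0x82 ⊕ 0xA1 = 0x23.
C[2]: E(K, 0x23) = 0x28; 0x63 ⊕ 0x28 = 0x4B.
C[3]: E(K, 0x4B) = 0x40; 0x58 ⊕ 0x40 = 0x18.

C[0] = 0xAA, C[1] = 0x23, C[2] = 0x4B, C[3] = 0x18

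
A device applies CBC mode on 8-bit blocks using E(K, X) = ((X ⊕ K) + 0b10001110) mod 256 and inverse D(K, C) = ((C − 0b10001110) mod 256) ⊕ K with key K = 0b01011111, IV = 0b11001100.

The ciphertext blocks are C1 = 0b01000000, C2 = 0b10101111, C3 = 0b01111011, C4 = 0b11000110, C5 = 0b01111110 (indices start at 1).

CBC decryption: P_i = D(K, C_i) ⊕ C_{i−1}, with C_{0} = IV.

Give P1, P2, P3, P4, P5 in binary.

P1 = 0b00100001, P2 = 0b00111110, P3 = 0b00011101, P4 = 0b00011100, P5 = 0b01101001

P1: D(K, 0b01000000) = 0b11101101; 0b11101101 ⊕ 0b11001100 = 0b00100001.
P2: D(K, 0b10101111) = 0b01111110; 0b01111110 ⊕ 0b01000000 = 0b00111110.
P3: D(K, 0b01111011) = 0b10110010; 0b10110010 ⊕ 0b10101111 = 0b00011101.
P4: D(K, 0b11000110) = 0b01100111; 0b01100111 ⊕ 0b01111011 = 0b00011100.
P5: D(K, 0b01111110) = 0b10101111; 0b10101111 ⊕ 0b11000110 = 0b01101001.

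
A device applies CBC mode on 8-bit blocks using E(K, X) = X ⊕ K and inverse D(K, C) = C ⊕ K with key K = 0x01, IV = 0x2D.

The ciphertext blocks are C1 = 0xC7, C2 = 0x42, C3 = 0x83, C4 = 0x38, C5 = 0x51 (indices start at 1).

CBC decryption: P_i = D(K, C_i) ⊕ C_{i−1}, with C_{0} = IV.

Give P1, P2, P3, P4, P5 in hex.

P1: D(K, 0xC7) = 0xC6; 0xC6 ⊕ 0x2D = 0xEB.
P2: D(K, 0x42) = 0x43; 0x43 ⊕ 0xC7 = 0x84.
P3: D(K, 0x83) = 0x82; 0x82 ⊕ 0x42 = 0xC0.
P4: D(K, 0x38) = 0x39; 0x39 ⊕ 0x83 = 0xBA.
P5: D(K, 0x51) = 0x50; 0x50 ⊕ 0x38 = 0x68.

P1 = 0xEB, P2 = 0x84, P3 = 0xC0, P4 = 0xBA, P5 = 0x68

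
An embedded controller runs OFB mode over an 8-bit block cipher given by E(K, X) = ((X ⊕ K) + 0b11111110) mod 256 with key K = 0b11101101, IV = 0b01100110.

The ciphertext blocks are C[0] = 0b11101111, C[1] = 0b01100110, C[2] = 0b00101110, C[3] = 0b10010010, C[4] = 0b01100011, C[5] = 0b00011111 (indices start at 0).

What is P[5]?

P[5] = 0b01000101

OFB decryption: S_i = E(K, S_{i−1}) with S_{−1} = IV; P_i = C_i ⊕ S_i.
P[0]: S = E(K, 0b01100110) = 0b10001001; 0b11101111 ⊕ 0b10001001 = 0b01100110.
P[1]: S = E(K, 0b10001001) = 0b01100010; 0b01100110 ⊕ 0b01100010 = 0b00000100.
P[2]: S = E(K, 0b01100010) = 0b10001101; 0b00101110 ⊕ 0b10001101 = 0b10100011.
P[3]: S = E(K, 0b10001101) = 0b01011110; 0b10010010 ⊕ 0b01011110 = 0b11001100.
P[4]: S = E(K, 0b01011110) = 0b10110001; 0b01100011 ⊕ 0b10110001 = 0b11010010.
P[5]: S = E(K, 0b10110001) = 0b01011010; 0b00011111 ⊕ 0b01011010 = 0b01000101.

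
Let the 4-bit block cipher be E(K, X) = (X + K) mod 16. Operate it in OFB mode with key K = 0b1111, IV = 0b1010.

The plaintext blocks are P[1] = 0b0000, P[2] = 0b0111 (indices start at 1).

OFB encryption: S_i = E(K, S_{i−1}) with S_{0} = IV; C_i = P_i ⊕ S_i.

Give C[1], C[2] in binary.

C[1] = 0b1001, C[2] = 0b1111

C[1]: S = E(K, 0b1010) = 0b1001; 0b0000 ⊕ 0b1001 = 0b1001.
C[2]: S = E(K, 0b1001) = 0b1000; 0b0111 ⊕ 0b1000 = 0b1111.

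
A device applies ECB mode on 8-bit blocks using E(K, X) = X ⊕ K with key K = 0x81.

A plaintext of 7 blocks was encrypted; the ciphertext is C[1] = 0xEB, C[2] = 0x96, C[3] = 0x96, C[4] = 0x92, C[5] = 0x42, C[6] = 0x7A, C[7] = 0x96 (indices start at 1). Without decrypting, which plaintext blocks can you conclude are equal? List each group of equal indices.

ECB encrypts each block independently with the same key, so equal ciphertext blocks imply equal plaintext blocks.
C[2] = C[3] = C[7] = 0x96, so P[2] = P[3] = P[7].

P[2] = P[3] = P[7]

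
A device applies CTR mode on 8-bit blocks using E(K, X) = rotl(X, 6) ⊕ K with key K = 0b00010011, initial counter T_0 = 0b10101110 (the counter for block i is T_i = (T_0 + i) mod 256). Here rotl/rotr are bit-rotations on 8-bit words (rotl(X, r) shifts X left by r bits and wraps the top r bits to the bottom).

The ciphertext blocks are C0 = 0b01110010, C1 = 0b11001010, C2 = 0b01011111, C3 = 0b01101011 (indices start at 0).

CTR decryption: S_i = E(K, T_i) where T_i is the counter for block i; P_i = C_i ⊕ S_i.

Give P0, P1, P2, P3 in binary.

P0 = 0b11001010, P1 = 0b00110010, P2 = 0b01100000, P3 = 0b00010100

P0: T = 0b10101110, S = E(K, T) = 0b10111000; 0b01110010 ⊕ 0b10111000 = 0b11001010.
P1: T = 0b10101111, S = E(K, T) = 0b11111000; 0b11001010 ⊕ 0b11111000 = 0b00110010.
P2: T = 0b10110000, S = E(K, T) = 0b00111111; 0b01011111 ⊕ 0b00111111 = 0b01100000.
P3: T = 0b10110001, S = E(K, T) = 0b01111111; 0b01101011 ⊕ 0b01111111 = 0b00010100.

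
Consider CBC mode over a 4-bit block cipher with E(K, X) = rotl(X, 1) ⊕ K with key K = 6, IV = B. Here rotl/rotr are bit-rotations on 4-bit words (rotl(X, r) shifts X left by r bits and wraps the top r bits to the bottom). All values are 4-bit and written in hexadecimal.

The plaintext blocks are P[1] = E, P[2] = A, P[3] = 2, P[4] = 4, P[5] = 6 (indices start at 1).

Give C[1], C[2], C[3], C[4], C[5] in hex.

CBC encryption: C_i = E(K, P_i ⊕ C_{i−1}), with C_{0} = IV.
C[1]: P[1] ⊕ B = 5; E(K, 5) = C.
C[2]: P[2] ⊕ C = 6; E(K, 6) = A.
C[3]: P[3] ⊕ A = 8; E(K, 8) = 7.
C[4]: P[4] ⊕ 7 = 3; E(K, 3) = 0.
C[5]: P[5] ⊕ 0 = 6; E(K, 6) = A.

C[1] = C, C[2] = A, C[3] = 7, C[4] = 0, C[5] = A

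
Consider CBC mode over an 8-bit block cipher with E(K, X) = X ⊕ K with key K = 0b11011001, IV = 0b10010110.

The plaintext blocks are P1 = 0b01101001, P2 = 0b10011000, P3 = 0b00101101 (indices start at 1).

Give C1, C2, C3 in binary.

C1 = 0b00100110, C2 = 0b01100111, C3 = 0b10010011

CBC encryption: C_i = E(K, P_i ⊕ C_{i−1}), with C_{0} = IV.
C1: P1 ⊕ 0b10010110 = 0b11111111; E(K, 0b11111111) = 0b00100110.
C2: P2 ⊕ 0b00100110 = 0b10111110; E(K, 0b10111110) = 0b01100111.
C3: P3 ⊕ 0b01100111 = 0b01001010; E(K, 0b01001010) = 0b10010011.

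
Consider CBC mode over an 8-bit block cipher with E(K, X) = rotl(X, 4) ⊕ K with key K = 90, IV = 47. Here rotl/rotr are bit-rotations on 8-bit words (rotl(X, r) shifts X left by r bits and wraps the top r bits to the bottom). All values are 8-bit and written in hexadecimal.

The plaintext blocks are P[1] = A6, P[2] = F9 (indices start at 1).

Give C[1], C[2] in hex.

CBC encryption: C_i = E(K, P_i ⊕ C_{i−1}), with C_{0} = IV.
C[1]: P[1] ⊕ 47 = E1; E(K, E1) = 8E.
C[2]: P[2] ⊕ 8E = 77; E(K, 77) = E7.

C[1] = 8E, C[2] = E7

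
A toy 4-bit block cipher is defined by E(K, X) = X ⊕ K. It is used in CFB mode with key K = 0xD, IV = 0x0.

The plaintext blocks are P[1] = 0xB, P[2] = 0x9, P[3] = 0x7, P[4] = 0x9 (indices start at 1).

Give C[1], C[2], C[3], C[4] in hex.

CFB encryption: C_i = P_i ⊕ E(K, C_{i−1}), with C_{0} = IV.
C[1]: E(K, 0x0) = 0xD; 0xB ⊕ 0xD = 0x6.
C[2]: E(K, 0x6) = 0xB; 0x9 ⊕ 0xB = 0x2.
C[3]: E(K, 0x2) = 0xF; 0x7 ⊕ 0xF = 0x8.
C[4]: E(K, 0x8) = 0x5; 0x9 ⊕ 0x5 = 0xC.

C[1] = 0x6, C[2] = 0x2, C[3] = 0x8, C[4] = 0xC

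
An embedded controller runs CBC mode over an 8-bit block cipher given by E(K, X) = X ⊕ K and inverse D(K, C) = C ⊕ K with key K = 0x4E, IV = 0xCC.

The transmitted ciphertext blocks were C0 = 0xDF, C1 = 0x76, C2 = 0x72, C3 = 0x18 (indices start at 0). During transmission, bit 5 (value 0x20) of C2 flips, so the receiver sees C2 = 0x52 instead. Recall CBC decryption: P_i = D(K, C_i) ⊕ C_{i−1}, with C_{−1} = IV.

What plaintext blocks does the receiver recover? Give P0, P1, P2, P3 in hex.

P0 = 0x5D, P1 = 0xE7, P2 = 0x6A, P3 = 0x04

Only C2 changed, to 0x52. In CBC, a change in C_i garbles P_i and flips the same bit in P_{i+1}. Decrypting the received ciphertext:
P0: D(K, 0xDF) = 0x91; 0x91 ⊕ 0xCC = 0x5D.
P1: D(K, 0x76) = 0x38; 0x38 ⊕ 0xDF = 0xE7.
P2: D(K, 0x52) = 0x1C; 0x1C ⊕ 0x76 = 0x6A.
P3: D(K, 0x18) = 0x56; 0x56 ⊕ 0x52 = 0x04.
Blocks that differ from the original plaintext: P2, P3.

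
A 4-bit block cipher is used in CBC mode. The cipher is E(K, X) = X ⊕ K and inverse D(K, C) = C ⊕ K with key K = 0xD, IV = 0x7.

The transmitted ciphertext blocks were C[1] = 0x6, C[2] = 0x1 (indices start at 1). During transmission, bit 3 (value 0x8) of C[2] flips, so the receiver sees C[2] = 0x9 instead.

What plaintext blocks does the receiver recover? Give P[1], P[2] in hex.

CBC decryption: P_i = D(K, C_i) ⊕ C_{i−1}, with C_{0} = IV.
Only C[2] changed, to 0x9. In CBC, a change in C_i garbles P_i and flips the same bit in P_{i+1}. Decrypting the received ciphertext:
P[1]: D(K, 0x6) = 0xB; 0xB ⊕ 0x7 = 0xC.
P[2]: D(K, 0x9) = 0x4; 0x4 ⊕ 0x6 = 0x2.
Blocks that differ from the original plaintext: P[2].

P[1] = 0xC, P[2] = 0x2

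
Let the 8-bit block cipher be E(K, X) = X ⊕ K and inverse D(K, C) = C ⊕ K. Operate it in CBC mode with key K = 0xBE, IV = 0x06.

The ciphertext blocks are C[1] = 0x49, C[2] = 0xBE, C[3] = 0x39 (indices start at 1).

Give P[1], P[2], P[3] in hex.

P[1] = 0xF1, P[2] = 0x49, P[3] = 0x39

CBC decryption: P_i = D(K, C_i) ⊕ C_{i−1}, with C_{0} = IV.
P[1]: D(K, 0x49) = 0xF7; 0xF7 ⊕ 0x06 = 0xF1.
P[2]: D(K, 0xBE) = 0x00; 0x00 ⊕ 0x49 = 0x49.
P[3]: D(K, 0x39) = 0x87; 0x87 ⊕ 0xBE = 0x39.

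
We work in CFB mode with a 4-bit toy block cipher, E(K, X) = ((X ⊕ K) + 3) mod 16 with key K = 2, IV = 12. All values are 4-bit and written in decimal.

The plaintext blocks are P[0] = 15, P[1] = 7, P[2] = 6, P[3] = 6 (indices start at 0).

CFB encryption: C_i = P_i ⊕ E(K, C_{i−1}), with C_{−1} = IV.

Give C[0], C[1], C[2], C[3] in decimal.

C[0] = 14, C[1] = 8, C[2] = 11, C[3] = 10

C[0]: E(K, 12) = 1; 15 ⊕ 1 = 14.
C[1]: E(K, 14) = 15; 7 ⊕ 15 = 8.
C[2]: E(K, 8) = 13; 6 ⊕ 13 = 11.
C[3]: E(K, 11) = 12; 6 ⊕ 12 = 10.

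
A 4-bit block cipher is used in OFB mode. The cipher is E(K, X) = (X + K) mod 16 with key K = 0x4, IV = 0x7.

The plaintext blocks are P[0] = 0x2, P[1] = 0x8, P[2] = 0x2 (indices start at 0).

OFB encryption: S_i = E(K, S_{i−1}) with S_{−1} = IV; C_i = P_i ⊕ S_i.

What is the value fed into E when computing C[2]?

0xF

C[0]: S = E(K, 0x7) = 0xB; 0x2 ⊕ 0xB = 0x9.
C[1]: S = E(K, 0xB) = 0xF; 0x8 ⊕ 0xF = 0x7.
C[2]: S = E(K, 0xF) = 0x3; 0x2 ⊕ 0x3 = 0x1.
So the input to E for block [2] is 0xF.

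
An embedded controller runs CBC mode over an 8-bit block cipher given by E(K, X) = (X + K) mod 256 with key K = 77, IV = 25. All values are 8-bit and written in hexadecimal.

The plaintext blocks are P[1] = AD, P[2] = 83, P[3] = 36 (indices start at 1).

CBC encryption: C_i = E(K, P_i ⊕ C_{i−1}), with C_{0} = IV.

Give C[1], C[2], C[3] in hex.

C[1]: P[1] ⊕ 25 = 88; E(K, 88) = FF.
C[2]: P[2] ⊕ FF = 7C; E(K, 7C) = F3.
C[3]: P[3] ⊕ F3 = C5; E(K, C5) = 3C.

C[1] = FF, C[2] = F3, C[3] = 3C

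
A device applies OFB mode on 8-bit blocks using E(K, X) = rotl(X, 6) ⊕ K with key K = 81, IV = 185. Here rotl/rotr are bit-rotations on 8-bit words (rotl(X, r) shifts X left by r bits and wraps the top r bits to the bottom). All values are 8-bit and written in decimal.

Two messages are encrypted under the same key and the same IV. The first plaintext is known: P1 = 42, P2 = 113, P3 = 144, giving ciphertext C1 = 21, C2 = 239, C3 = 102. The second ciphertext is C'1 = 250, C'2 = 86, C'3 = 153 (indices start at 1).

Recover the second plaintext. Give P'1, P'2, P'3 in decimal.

P'1 = 197, P'2 = 200, P'3 = 111

In OFB with a reused IV, both messages share the same keystream S_i, so C_i ⊕ C'_i = P_i ⊕ P'_i and thus P'_i = P_i ⊕ C_i ⊕ C'_i.
P'1: 42 ⊕ 21 ⊕ 250 = 197.
P'2: 113 ⊕ 239 ⊕ 86 = 200.
P'3: 144 ⊕ 102 ⊕ 153 = 111.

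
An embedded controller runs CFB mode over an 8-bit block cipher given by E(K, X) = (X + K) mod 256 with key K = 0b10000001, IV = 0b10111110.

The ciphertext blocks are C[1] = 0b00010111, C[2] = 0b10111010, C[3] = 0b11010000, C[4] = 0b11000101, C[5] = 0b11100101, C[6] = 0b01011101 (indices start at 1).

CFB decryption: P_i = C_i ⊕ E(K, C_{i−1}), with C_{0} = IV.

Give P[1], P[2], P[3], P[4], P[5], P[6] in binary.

P[1]: E(K, 0b10111110) = 0b00111111; 0b00010111 ⊕ 0b00111111 = 0b00101000.
P[2]: E(K, 0b00010111) = 0b10011000; 0b10111010 ⊕ 0b10011000 = 0b00100010.
P[3]: E(K, 0b10111010) = 0b00111011; 0b11010000 ⊕ 0b00111011 = 0b11101011.
P[4]: E(K, 0b11010000) = 0b01010001; 0b11000101 ⊕ 0b01010001 = 0b10010100.
P[5]: E(K, 0b11000101) = 0b01000110; 0b11100101 ⊕ 0b01000110 = 0b10100011.
P[6]: E(K, 0b11100101) = 0b01100110; 0b01011101 ⊕ 0b01100110 = 0b00111011.

P[1] = 0b00101000, P[2] = 0b00100010, P[3] = 0b11101011, P[4] = 0b10010100, P[5] = 0b10100011, P[6] = 0b00111011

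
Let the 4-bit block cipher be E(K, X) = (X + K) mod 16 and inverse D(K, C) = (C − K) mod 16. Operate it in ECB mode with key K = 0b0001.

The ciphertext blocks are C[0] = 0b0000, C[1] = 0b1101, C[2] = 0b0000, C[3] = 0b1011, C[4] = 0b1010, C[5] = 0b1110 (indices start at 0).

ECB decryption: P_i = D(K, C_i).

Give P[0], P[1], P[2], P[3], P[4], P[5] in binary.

P[0]: D(K, 0b0000) = 0b1111.
P[1]: D(K, 0b1101) = 0b1100.
P[2]: D(K, 0b0000) = 0b1111.
P[3]: D(K, 0b1011) = 0b1010.
P[4]: D(K, 0b1010) = 0b1001.
P[5]: D(K, 0b1110) = 0b1101.

P[0] = 0b1111, P[1] = 0b1100, P[2] = 0b1111, P[3] = 0b1010, P[4] = 0b1001, P[5] = 0b1101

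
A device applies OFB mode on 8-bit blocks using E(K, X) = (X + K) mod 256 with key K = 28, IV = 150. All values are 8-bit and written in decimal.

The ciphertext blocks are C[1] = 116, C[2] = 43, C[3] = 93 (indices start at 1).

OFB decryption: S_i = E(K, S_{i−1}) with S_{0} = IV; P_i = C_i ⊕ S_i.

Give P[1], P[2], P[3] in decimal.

P[1]: S = E(K, 150) = 178; 116 ⊕ 178 = 198.
P[2]: S = E(K, 178) = 206; 43 ⊕ 206 = 229.
P[3]: S = E(K, 206) = 234; 93 ⊕ 234 = 183.

P[1] = 198, P[2] = 229, P[3] = 183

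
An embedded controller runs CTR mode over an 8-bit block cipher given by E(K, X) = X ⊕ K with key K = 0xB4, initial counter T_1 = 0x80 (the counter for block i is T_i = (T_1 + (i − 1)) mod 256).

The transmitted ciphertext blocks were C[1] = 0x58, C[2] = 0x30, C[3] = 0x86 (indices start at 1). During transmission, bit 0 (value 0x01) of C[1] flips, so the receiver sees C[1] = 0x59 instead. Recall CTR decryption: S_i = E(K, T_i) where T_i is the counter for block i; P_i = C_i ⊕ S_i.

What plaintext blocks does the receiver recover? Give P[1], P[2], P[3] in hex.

P[1] = 0x6D, P[2] = 0x05, P[3] = 0xB0

Only C[1] changed, to 0x59. In CTR, a change in C_i flips the same bit in P_i only; the keystream is unaffected. Decrypting the received ciphertext:
P[1]: T = 0x80, S = E(K, T) = 0x34; 0x59 ⊕ 0x34 = 0x6D.
P[2]: T = 0x81, S = E(K, T) = 0x35; 0x30 ⊕ 0x35 = 0x05.
P[3]: T = 0x82, S = E(K, T) = 0x36; 0x86 ⊕ 0x36 = 0xB0.
Blocks that differ from the original plaintext: P[1].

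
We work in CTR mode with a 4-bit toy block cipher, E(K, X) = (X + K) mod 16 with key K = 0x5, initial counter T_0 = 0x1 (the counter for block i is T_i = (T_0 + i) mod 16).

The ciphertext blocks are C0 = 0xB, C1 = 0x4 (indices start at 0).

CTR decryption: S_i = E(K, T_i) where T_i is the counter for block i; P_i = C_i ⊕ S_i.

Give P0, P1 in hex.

P0 = 0xD, P1 = 0x3

P0: T = 0x1, S = E(K, T) = 0x6; 0xB ⊕ 0x6 = 0xD.
P1: T = 0x2, S = E(K, T) = 0x7; 0x4 ⊕ 0x7 = 0x3.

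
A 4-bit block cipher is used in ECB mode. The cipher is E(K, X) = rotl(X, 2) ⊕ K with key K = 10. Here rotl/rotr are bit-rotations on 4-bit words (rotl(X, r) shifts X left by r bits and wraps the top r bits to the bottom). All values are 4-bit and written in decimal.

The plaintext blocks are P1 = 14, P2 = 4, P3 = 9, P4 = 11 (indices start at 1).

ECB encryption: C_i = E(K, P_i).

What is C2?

C2 = 11

C2: E(K, 4) = 11.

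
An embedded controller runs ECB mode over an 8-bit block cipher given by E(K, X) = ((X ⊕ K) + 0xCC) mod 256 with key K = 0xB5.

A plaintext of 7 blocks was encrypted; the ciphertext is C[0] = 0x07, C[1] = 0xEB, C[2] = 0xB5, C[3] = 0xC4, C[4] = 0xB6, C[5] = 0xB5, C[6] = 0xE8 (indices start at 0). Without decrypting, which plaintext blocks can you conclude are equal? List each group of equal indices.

ECB encrypts each block independently with the same key, so equal ciphertext blocks imply equal plaintext blocks.
C[2] = C[5] = 0xB5, so P[2] = P[5].

P[2] = P[5]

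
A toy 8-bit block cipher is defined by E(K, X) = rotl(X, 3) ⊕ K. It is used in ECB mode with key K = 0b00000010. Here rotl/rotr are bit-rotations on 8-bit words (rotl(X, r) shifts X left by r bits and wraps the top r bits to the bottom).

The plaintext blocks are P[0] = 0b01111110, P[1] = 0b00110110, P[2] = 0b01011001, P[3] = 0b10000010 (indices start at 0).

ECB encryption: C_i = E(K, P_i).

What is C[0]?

C[0] = 0b11110001

C[0]: E(K, 0b01111110) = 0b11110001.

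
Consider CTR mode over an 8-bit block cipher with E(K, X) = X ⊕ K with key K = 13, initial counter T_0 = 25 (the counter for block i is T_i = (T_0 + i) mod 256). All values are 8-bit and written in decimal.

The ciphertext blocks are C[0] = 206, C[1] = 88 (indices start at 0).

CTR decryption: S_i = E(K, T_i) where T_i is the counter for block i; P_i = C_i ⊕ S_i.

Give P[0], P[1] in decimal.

P[0] = 218, P[1] = 79

P[0]: T = 25, S = E(K, T) = 20; 206 ⊕ 20 = 218.
P[1]: T = 26, S = E(K, T) = 23; 88 ⊕ 23 = 79.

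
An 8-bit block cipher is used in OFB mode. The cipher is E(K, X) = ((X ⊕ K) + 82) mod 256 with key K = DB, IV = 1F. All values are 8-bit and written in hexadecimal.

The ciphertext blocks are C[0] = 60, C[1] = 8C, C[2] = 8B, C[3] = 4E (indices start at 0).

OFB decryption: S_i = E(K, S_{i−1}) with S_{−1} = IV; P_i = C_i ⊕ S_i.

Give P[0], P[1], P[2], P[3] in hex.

P[0] = 26, P[1] = 93, P[2] = CD, P[3] = 51

P[0]: S = E(K, 1F) = 46; 60 ⊕ 46 = 26.
P[1]: S = E(K, 46) = 1F; 8C ⊕ 1F = 93.
P[2]: S = E(K, 1F) = 46; 8B ⊕ 46 = CD.
P[3]: S = E(K, 46) = 1F; 4E ⊕ 1F = 51.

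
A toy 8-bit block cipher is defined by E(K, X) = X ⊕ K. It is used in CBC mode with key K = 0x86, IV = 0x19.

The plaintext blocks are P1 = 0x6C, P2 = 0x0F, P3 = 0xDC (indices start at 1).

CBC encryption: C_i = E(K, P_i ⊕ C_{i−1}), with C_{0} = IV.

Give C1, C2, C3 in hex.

C1 = 0xF3, C2 = 0x7A, C3 = 0x20

C1: P1 ⊕ 0x19 = 0x75; E(K, 0x75) = 0xF3.
C2: P2 ⊕ 0xF3 = 0xFC; E(K, 0xFC) = 0x7A.
C3: P3 ⊕ 0x7A = 0xA6; E(K, 0xA6) = 0x20.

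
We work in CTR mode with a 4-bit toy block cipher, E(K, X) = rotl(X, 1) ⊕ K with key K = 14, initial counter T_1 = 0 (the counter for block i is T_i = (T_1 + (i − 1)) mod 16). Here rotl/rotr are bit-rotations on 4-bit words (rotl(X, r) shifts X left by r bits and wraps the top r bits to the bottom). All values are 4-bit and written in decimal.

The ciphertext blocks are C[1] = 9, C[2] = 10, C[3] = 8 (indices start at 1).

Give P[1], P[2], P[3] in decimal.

P[1] = 7, P[2] = 6, P[3] = 2

CTR decryption: S_i = E(K, T_i) where T_i is the counter for block i; P_i = C_i ⊕ S_i.
P[1]: T = 0, S = E(K, T) = 14; 9 ⊕ 14 = 7.
P[2]: T = 1, S = E(K, T) = 12; 10 ⊕ 12 = 6.
P[3]: T = 2, S = E(K, T) = 10; 8 ⊕ 10 = 2.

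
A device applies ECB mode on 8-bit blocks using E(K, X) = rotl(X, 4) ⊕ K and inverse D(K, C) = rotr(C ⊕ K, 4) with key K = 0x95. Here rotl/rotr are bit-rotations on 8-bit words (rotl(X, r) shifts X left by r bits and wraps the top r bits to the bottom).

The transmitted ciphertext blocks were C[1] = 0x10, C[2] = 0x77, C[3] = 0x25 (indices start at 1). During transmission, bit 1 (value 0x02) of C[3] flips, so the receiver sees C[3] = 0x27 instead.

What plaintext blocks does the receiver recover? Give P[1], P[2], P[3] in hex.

P[1] = 0x58, P[2] = 0x2E, P[3] = 0x2B

ECB decryption: P_i = D(K, C_i).
Only C[3] changed, to 0x27. In ECB, a change in C_i affects only P_i. Decrypting the received ciphertext:
P[1]: D(K, 0x10) = 0x58.
P[2]: D(K, 0x77) = 0x2E.
P[3]: D(K, 0x27) = 0x2B.
Blocks that differ from the original plaintext: P[3].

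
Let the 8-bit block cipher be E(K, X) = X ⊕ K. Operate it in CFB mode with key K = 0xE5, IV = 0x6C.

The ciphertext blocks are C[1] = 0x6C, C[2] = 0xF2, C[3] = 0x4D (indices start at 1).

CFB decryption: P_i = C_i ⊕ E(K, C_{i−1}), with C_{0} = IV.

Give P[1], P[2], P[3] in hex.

P[1]: E(K, 0x6C) = 0x89; 0x6C ⊕ 0x89 = 0xE5.
P[2]: E(K, 0x6C) = 0x89; 0xF2 ⊕ 0x89 = 0x7B.
P[3]: E(K, 0xF2) = 0x17; 0x4D ⊕ 0x17 = 0x5A.

P[1] = 0xE5, P[2] = 0x7B, P[3] = 0x5A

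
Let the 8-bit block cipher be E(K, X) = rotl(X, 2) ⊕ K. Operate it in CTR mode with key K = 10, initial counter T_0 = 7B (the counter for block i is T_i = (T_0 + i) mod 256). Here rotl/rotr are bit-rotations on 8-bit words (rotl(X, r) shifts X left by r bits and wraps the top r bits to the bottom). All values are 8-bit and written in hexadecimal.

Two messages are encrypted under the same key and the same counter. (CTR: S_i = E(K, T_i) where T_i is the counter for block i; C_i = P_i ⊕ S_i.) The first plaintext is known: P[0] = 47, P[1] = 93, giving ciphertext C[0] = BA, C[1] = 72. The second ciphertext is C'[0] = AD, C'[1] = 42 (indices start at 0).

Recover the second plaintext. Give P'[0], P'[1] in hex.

In CTR with a reused counter, both messages share the same keystream S_i, so C_i ⊕ C'_i = P_i ⊕ P'_i and thus P'_i = P_i ⊕ C_i ⊕ C'_i.
P'[0]: 47 ⊕ BA ⊕ AD = 50.
P'[1]: 93 ⊕ 72 ⊕ 42 = A3.

P'[0] = 50, P'[1] = A3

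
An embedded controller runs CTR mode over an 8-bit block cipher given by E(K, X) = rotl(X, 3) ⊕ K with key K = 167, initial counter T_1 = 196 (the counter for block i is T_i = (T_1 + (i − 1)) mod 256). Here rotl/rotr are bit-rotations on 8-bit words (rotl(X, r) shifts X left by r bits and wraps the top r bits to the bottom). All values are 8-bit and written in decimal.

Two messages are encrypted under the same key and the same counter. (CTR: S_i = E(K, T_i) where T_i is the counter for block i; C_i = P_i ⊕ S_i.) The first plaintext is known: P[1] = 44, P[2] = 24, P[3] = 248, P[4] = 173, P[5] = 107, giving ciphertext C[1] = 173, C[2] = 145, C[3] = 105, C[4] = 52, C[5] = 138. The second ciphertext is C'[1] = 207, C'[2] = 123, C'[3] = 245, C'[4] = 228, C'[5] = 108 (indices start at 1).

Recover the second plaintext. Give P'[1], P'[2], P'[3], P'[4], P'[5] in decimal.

In CTR with a reused counter, both messages share the same keystream S_i, so C_i ⊕ C'_i = P_i ⊕ P'_i and thus P'_i = P_i ⊕ C_i ⊕ C'_i.
P'[1]: 44 ⊕ 173 ⊕ 207 = 78.
P'[2]: 24 ⊕ 145 ⊕ 123 = 242.
P'[3]: 248 ⊕ 105 ⊕ 245 = 100.
P'[4]: 173 ⊕ 52 ⊕ 228 = 125.
P'[5]: 107 ⊕ 138 ⊕ 108 = 141.

P'[1] = 78, P'[2] = 242, P'[3] = 100, P'[4] = 125, P'[5] = 141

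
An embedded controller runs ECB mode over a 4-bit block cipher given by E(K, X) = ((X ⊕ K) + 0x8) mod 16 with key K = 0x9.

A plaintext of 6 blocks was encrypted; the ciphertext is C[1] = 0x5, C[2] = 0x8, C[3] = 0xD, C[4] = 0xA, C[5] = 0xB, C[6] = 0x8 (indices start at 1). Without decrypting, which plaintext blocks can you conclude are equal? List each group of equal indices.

ECB encrypts each block independently with the same key, so equal ciphertext blocks imply equal plaintext blocks.
C[2] = C[6] = 0x8, so P[2] = P[6].

P[2] = P[6]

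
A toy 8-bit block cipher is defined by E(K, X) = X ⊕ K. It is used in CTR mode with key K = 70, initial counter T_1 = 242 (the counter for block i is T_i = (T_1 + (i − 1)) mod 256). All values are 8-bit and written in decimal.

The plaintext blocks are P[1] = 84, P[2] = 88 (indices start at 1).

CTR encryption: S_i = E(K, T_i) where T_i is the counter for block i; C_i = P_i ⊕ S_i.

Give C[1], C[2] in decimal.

C[1] = 224, C[2] = 237

C[1]: T = 242, S = E(K, T) = 180; 84 ⊕ 180 = 224.
C[2]: T = 243, S = E(K, T) = 181; 88 ⊕ 181 = 237.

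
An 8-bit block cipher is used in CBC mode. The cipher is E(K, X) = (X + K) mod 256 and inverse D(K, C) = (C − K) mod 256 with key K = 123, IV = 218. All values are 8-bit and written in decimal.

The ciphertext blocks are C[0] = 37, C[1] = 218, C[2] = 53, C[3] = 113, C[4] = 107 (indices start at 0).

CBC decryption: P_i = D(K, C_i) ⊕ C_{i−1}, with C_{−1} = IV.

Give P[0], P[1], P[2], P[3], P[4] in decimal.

P[0] = 112, P[1] = 122, P[2] = 96, P[3] = 195, P[4] = 129

P[0]: D(K, 37) = 170; 170 ⊕ 218 = 112.
P[1]: D(K, 218) = 95; 95 ⊕ 37 = 122.
P[2]: D(K, 53) = 186; 186 ⊕ 218 = 96.
P[3]: D(K, 113) = 246; 246 ⊕ 53 = 195.
P[4]: D(K, 107) = 240; 240 ⊕ 113 = 129.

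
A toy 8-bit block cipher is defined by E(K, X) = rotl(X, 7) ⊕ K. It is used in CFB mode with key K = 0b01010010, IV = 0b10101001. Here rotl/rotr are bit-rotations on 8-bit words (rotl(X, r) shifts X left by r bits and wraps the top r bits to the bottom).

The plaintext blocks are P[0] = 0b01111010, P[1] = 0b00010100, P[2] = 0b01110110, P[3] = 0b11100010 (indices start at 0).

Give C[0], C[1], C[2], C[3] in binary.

CFB encryption: C_i = P_i ⊕ E(K, C_{i−1}), with C_{−1} = IV.
C[0]: E(K, 0b10101001) = 0b10000110; 0b01111010 ⊕ 0b10000110 = 0b11111100.
C[1]: E(K, 0b11111100) = 0b00101100; 0b00010100 ⊕ 0b00101100 = 0b00111000.
C[2]: E(K, 0b00111000) = 0b01001110; 0b01110110 ⊕ 0b01001110 = 0b00111000.
C[3]: E(K, 0b00111000) = 0b01001110; 0b11100010 ⊕ 0b01001110 = 0b10101100.

C[0] = 0b11111100, C[1] = 0b00111000, C[2] = 0b00111000, C[3] = 0b10101100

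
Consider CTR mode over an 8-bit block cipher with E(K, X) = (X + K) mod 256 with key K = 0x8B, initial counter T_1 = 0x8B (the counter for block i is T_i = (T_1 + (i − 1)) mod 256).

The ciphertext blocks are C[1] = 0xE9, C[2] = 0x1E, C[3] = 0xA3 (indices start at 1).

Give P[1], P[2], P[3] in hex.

CTR decryption: S_i = E(K, T_i) where T_i is the counter for block i; P_i = C_i ⊕ S_i.
P[1]: T = 0x8B, S = E(K, T) = 0x16; 0xE9 ⊕ 0x16 = 0xFF.
P[2]: T = 0x8C, S = E(K, T) = 0x17; 0x1E ⊕ 0x17 = 0x09.
P[3]: T = 0x8D, S = E(K, T) = 0x18; 0xA3 ⊕ 0x18 = 0xBB.

P[1] = 0xFF, P[2] = 0x09, P[3] = 0xBB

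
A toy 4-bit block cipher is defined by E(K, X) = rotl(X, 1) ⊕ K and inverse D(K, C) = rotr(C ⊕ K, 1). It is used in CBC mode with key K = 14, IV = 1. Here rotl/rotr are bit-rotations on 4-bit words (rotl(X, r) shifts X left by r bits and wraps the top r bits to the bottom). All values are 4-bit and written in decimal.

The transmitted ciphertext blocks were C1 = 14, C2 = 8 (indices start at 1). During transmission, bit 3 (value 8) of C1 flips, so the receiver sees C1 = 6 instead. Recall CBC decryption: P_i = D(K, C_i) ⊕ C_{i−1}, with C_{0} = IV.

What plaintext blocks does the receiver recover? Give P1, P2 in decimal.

P1 = 5, P2 = 5

Only C1 changed, to 6. In CBC, a change in C_i garbles P_i and flips the same bit in P_{i+1}. Decrypting the received ciphertext:
P1: D(K, 6) = 4; 4 ⊕ 1 = 5.
P2: D(K, 8) = 3; 3 ⊕ 6 = 5.
Blocks that differ from the original plaintext: P1, P2.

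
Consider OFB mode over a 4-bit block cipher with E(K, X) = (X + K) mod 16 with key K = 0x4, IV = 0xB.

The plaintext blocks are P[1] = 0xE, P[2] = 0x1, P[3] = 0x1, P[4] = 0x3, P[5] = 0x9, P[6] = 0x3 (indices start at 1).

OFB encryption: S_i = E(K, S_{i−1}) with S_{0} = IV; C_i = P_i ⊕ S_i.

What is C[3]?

C[3] = 0x6

C[1]: S = E(K, 0xB) = 0xF; 0xE ⊕ 0xF = 0x1.
C[2]: S = E(K, 0xF) = 0x3; 0x1 ⊕ 0x3 = 0x2.
C[3]: S = E(K, 0x3) = 0x7; 0x1 ⊕ 0x7 = 0x6.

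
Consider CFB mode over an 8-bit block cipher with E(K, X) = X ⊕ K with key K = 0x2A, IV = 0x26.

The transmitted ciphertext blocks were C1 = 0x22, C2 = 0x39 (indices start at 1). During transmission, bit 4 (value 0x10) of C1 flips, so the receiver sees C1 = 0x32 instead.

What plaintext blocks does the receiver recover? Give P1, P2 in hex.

P1 = 0x3E, P2 = 0x21

CFB decryption: P_i = C_i ⊕ E(K, C_{i−1}), with C_{0} = IV.
Only C1 changed, to 0x32. In CFB, a change in C_i flips the same bit in P_i and garbles P_{i+1}. Decrypting the received ciphertext:
P1: E(K, 0x26) = 0x0C; 0x32 ⊕ 0x0C = 0x3E.
P2: E(K, 0x32) = 0x18; 0x39 ⊕ 0x18 = 0x21.
Blocks that differ from the original plaintext: P1, P2.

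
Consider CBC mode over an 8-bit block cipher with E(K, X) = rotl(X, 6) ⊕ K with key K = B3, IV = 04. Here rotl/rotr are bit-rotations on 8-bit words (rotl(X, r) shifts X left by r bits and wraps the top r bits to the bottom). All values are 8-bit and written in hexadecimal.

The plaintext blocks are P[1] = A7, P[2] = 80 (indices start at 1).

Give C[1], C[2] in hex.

C[1] = 5B, C[2] = 45

CBC encryption: C_i = E(K, P_i ⊕ C_{i−1}), with C_{0} = IV.
C[1]: P[1] ⊕ 04 = A3; E(K, A3) = 5B.
C[2]: P[2] ⊕ 5B = DB; E(K, DB) = 45.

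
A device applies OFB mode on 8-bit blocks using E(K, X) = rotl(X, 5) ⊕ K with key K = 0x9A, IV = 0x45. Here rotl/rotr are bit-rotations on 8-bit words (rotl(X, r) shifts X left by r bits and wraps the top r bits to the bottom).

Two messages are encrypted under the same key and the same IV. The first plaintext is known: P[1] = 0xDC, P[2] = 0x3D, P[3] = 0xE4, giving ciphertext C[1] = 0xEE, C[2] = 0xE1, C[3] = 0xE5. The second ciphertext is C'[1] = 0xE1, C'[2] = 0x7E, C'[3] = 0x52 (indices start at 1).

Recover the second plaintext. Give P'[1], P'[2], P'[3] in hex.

In OFB with a reused IV, both messages share the same keystream S_i, so C_i ⊕ C'_i = P_i ⊕ P'_i and thus P'_i = P_i ⊕ C_i ⊕ C'_i.
P'[1]: 0xDC ⊕ 0xEE ⊕ 0xE1 = 0xD3.
P'[2]: 0x3D ⊕ 0xE1 ⊕ 0x7E = 0xA2.
P'[3]: 0xE4 ⊕ 0xE5 ⊕ 0x52 = 0x53.

P'[1] = 0xD3, P'[2] = 0xA2, P'[3] = 0x53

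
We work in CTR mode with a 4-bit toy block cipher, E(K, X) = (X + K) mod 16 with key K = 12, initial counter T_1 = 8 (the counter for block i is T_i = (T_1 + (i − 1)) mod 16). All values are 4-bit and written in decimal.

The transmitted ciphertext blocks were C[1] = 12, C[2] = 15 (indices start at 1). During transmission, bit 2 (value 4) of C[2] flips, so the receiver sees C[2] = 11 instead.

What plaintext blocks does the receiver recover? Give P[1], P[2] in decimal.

CTR decryption: S_i = E(K, T_i) where T_i is the counter for block i; P_i = C_i ⊕ S_i.
Only C[2] changed, to 11. In CTR, a change in C_i flips the same bit in P_i only; the keystream is unaffected. Decrypting the received ciphertext:
P[1]: T = 8, S = E(K, T) = 4; 12 ⊕ 4 = 8.
P[2]: T = 9, S = E(K, T) = 5; 11 ⊕ 5 = 14.
Blocks that differ from the original plaintext: P[2].

P[1] = 8, P[2] = 14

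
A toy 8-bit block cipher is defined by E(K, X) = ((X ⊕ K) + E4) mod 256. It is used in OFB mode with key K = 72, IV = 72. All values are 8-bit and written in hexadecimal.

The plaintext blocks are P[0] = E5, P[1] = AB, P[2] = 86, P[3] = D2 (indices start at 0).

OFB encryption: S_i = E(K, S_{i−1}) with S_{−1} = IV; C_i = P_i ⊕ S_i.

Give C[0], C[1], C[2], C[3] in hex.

C[0] = 01, C[1] = D1, C[2] = 6A, C[3] = 50

C[0]: S = E(K, 72) = E4; E5 ⊕ E4 = 01.
C[1]: S = E(K, E4) = 7A; AB ⊕ 7A = D1.
C[2]: S = E(K, 7A) = EC; 86 ⊕ EC = 6A.
C[3]: S = E(K, EC) = 82; D2 ⊕ 82 = 50.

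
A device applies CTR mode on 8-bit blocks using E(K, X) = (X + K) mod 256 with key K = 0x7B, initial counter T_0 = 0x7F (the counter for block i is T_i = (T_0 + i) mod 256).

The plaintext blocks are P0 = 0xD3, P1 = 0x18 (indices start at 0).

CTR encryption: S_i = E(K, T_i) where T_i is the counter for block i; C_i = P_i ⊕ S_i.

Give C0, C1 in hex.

C0: T = 0x7F, S = E(K, T) = 0xFA; 0xD3 ⊕ 0xFA = 0x29.
C1: T = 0x80, S = E(K, T) = 0xFB; 0x18 ⊕ 0xFB = 0xE3.

C0 = 0x29, C1 = 0xE3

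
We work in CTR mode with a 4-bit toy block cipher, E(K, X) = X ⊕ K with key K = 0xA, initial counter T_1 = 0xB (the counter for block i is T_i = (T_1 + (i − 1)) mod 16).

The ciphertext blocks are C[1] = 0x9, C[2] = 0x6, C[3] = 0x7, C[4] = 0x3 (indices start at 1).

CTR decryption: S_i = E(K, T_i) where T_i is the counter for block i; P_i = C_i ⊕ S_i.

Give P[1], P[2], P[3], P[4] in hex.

P[1] = 0x8, P[2] = 0x0, P[3] = 0x0, P[4] = 0x7

P[1]: T = 0xB, S = E(K, T) = 0x1; 0x9 ⊕ 0x1 = 0x8.
P[2]: T = 0xC, S = E(K, T) = 0x6; 0x6 ⊕ 0x6 = 0x0.
P[3]: T = 0xD, S = E(K, T) = 0x7; 0x7 ⊕ 0x7 = 0x0.
P[4]: T = 0xE, S = E(K, T) = 0x4; 0x3 ⊕ 0x4 = 0x7.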